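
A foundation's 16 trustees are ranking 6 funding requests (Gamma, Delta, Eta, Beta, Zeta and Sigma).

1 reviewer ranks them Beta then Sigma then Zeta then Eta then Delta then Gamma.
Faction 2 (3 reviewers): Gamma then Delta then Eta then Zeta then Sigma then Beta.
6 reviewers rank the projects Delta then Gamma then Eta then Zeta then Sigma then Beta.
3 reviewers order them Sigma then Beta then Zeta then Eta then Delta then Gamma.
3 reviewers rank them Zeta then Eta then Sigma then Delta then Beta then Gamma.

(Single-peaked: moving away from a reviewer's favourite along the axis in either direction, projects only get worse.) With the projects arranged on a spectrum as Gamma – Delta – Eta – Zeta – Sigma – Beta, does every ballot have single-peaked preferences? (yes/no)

Axis positions: Gamma=1, Delta=2, Eta=3, Zeta=4, Sigma=5, Beta=6.
Faction 1 (peak Beta at position 6): ranking walks positions 6-5-4-3-2-1, expanding outward from the peak — single-peaked.
Faction 2 (peak Gamma at position 1): ranking walks positions 1-2-3-4-5-6, expanding outward from the peak — single-peaked.
Faction 3 (peak Delta at position 2): ranking walks positions 2-1-3-4-5-6, expanding outward from the peak — single-peaked.
Faction 4 (peak Sigma at position 5): ranking walks positions 5-6-4-3-2-1, expanding outward from the peak — single-peaked.
Faction 5 (peak Zeta at position 4): ranking walks positions 4-3-5-2-6-1, expanding outward from the peak — single-peaked.
Every ranking is single-peaked on this axis.

yes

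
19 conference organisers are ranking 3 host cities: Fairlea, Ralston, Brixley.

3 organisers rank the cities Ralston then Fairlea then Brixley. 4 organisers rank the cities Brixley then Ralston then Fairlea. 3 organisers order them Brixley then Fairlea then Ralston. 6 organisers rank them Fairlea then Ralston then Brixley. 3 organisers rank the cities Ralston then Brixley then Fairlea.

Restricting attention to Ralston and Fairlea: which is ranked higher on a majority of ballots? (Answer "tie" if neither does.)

Ralston

Ballots ranking Ralston above Fairlea: 3 + 4 + 3 = 10.
Ballots ranking Fairlea above Ralston: 19 − 10 = 9.
Ralston wins the head-to-head 10–9.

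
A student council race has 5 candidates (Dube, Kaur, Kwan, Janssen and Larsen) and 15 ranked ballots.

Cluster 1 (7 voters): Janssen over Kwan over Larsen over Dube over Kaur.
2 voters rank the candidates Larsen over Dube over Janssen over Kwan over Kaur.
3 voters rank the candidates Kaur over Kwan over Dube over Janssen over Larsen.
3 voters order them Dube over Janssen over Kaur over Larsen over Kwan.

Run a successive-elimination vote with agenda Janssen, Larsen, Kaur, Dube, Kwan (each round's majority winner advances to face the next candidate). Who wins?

Kwan

Round 1: Janssen vs Larsen — 13–2, Janssen advances.
Round 2: Janssen vs Kaur — 12–3, Janssen advances.
Round 3: Janssen vs Dube — 7–8, Dube advances.
Round 4: Dube vs Kwan — 5–10, Kwan advances.
The agenda winner is Kwan.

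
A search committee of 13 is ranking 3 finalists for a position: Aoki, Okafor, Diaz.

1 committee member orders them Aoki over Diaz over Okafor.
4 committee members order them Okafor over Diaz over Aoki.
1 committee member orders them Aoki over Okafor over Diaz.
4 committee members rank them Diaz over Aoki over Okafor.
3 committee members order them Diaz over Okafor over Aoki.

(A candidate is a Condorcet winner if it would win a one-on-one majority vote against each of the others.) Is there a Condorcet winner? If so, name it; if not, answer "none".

Pairwise majorities:
Aoki vs Okafor: Okafor wins 7–6.
Aoki–Diaz: Diaz 11–2.
Okafor vs Diaz: Diaz wins 8–5.
Diaz defeats every rival head-to-head and is the Condorcet winner.

Diaz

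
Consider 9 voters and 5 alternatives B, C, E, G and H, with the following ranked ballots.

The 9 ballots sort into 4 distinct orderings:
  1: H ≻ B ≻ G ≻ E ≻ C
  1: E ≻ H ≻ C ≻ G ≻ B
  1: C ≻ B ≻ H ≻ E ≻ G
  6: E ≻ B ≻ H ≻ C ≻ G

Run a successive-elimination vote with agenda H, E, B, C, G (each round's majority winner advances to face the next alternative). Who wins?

E

Round 1: H vs E — 2–7, E advances.
Round 2: E vs B — 7–2, E advances.
Round 3: E vs C — 8–1, E advances.
Round 4: E vs G — 8–1, E advances.
The agenda winner is E.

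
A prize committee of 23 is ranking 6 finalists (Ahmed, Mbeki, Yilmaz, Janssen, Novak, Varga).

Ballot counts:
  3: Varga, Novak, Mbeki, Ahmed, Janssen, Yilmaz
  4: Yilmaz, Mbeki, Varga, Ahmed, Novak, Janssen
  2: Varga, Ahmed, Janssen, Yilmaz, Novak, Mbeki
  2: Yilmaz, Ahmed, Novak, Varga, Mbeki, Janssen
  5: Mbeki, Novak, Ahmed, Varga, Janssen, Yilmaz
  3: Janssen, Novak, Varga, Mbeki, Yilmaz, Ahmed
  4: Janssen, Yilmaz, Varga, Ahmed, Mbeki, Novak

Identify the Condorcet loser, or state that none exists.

none

Pairwise majorities:
Ahmed vs Mbeki: 8 to 15, Mbeki.
Ahmed vs Yilmaz: Yilmaz, 13–10.
Ahmed vs Janssen: Ahmed wins 16–7.
Ahmed vs Novak: Ahmed, 12–11.
Ahmed vs Varga: Varga, 16–7.
Mbeki–Yilmaz: Yilmaz 12–11.
Mbeki vs Janssen: 14 to 9, Mbeki.
Mbeki vs Novak: Mbeki is ranked higher on 4+5+4 = 13 ballots, Novak on 10. Mbeki wins 13–10.
Mbeki vs Varga: Mbeki preferred on 4+5 = 9 ballots; Varga wins 14–9.
Yilmaz vs Janssen: Yilmaz preferred on 4+2 = 6 ballots; Janssen wins 17–6.
Yilmaz vs Novak: Yilmaz, 12–11.
Yilmaz vs Varga: 10 to 13, Varga.
Janssen–Novak: Novak 14–9.
Janssen vs Varga: 7 to 16, Varga.
Novak vs Varga: Varga, 13–10.
No nominee is winless: Ahmed beats Janssen; Mbeki beats Ahmed; Yilmaz beats Ahmed; Janssen beats Yilmaz; Novak beats Janssen; Varga beats Ahmed. There is no Condorcet loser.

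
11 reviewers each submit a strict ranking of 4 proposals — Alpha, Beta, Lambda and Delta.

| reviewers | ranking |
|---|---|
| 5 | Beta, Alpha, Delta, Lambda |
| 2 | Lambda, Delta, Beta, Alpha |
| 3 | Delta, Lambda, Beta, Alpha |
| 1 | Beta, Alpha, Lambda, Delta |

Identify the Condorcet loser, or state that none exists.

Pairwise majorities:
Alpha–Beta: Beta 11–0.
Alpha vs Lambda: Alpha, 6–5.
Alpha vs Delta: Alpha wins 6–5.
Beta vs Lambda: Beta, 6–5.
Beta vs Delta: Beta, 6–5.
Lambda vs Delta: Delta wins 8–3.
Only Lambda has no wins; Lambda is the Condorcet loser.

Lambda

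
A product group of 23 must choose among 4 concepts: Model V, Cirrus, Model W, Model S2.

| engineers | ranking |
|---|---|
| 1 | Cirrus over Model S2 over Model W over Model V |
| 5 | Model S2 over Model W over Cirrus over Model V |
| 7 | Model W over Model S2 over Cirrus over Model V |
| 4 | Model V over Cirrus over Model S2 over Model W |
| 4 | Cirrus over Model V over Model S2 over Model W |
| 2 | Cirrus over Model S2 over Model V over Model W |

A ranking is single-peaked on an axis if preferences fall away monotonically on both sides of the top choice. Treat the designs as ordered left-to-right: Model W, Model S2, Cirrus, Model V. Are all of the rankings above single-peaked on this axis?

Axis positions: Model W=1, Model S2=2, Cirrus=3, Model V=4.
Group 1 (peak Cirrus at position 3): ranking walks positions 3-2-1-4, expanding outward from the peak — single-peaked.
Group 2 (peak Model S2 at position 2): ranking walks positions 2-1-3-4, expanding outward from the peak — single-peaked.
Group 3 (peak Model W at position 1): ranking walks positions 1-2-3-4, expanding outward from the peak — single-peaked.
Group 4 (peak Model V at position 4): ranking walks positions 4-3-2-1, expanding outward from the peak — single-peaked.
Group 5 (peak Cirrus at position 3): ranking walks positions 3-4-2-1, expanding outward from the peak — single-peaked.
Group 6 (peak Cirrus at position 3): ranking walks positions 3-2-4-1, expanding outward from the peak — single-peaked.
Every ranking is single-peaked on this axis.

yes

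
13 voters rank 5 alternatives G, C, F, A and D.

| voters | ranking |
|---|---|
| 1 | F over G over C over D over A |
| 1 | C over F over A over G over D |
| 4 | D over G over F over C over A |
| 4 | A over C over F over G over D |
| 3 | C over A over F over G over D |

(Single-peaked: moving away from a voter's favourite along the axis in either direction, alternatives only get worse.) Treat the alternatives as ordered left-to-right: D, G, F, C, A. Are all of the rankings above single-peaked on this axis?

Axis positions: D=1, G=2, F=3, C=4, A=5.
Group 1 (peak F at position 3): ranking walks positions 3-2-4-1-5, expanding outward from the peak — single-peaked.
Group 2 (peak C at position 4): ranking walks positions 4-3-5-2-1, expanding outward from the peak — single-peaked.
Group 3 (peak D at position 1): ranking walks positions 1-2-3-4-5, expanding outward from the peak — single-peaked.
Group 4 (peak A at position 5): ranking walks positions 5-4-3-2-1, expanding outward from the peak — single-peaked.
Group 5 (peak C at position 4): ranking walks positions 4-5-3-2-1, expanding outward from the peak — single-peaked.
Every ranking is single-peaked on this axis.

yes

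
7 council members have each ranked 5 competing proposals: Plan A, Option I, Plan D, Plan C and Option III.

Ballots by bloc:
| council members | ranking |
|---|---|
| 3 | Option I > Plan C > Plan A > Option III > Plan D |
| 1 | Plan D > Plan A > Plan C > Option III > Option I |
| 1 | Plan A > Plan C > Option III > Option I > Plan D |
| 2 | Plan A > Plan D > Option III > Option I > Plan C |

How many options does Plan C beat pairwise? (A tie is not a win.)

2

Plan C against each rival (7 council members):
Plan C vs Plan A: Plan A, 4–3.
Plan C vs Option I: Option I, 5–2.
Plan C vs Plan D: 3+1 = 4 for Plan C, 3 for Plan D — Plan C by 4–3.
Plan C vs Option III: Plan C, 5–2.
Plan C beats Plan D, Option III; loses to Plan A, Option I — 2 pairwise wins.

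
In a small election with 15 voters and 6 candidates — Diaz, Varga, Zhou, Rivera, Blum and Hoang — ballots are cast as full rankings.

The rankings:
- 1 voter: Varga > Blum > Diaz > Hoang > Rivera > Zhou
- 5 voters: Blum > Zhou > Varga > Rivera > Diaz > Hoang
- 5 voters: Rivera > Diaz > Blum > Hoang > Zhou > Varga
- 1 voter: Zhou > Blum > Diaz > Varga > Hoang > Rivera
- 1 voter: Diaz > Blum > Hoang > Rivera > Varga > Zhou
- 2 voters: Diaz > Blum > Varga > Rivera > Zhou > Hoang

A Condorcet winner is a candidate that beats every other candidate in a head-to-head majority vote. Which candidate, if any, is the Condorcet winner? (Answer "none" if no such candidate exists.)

none

Head-to-head results (15 voters):
Diaz vs Varga: Diaz is ranked higher on 5+1+1+2 = 9 ballots, Varga on 6. Diaz wins 9–6.
Diaz vs Zhou: 9 to 6, Diaz.
Diaz vs Rivera: Diaz is ranked higher on 1+1+1+2 = 5 ballots, Rivera on 10. Rivera wins 10–5.
Diaz vs Blum: 5+1+2 = 8 for Diaz, 7 for Blum — Diaz by 8–7.
Diaz vs Hoang: 15 to 0, Diaz.
Varga vs Zhou: 1+1+2 = 4 for Varga, 11 for Zhou — Zhou by 11–4.
Varga vs Rivera: 1+5+1+2 = 9 for Varga, 6 for Rivera — Varga by 9–6.
Varga vs Blum: Varga preferred on 1 ballot; Blum wins 14–1.
Varga vs Hoang: Varga preferred on 1+5+1+2 = 9 ballots; Varga wins 9–6.
Zhou vs Rivera: Zhou preferred on 5+1 = 6 ballots; Rivera wins 9–6.
Zhou vs Blum: Zhou preferred on 1 ballot; Blum wins 14–1.
Zhou vs Hoang: Zhou preferred on 5+1+2 = 8 ballots; Zhou wins 8–7.
Rivera vs Blum: 5 for Rivera, 10 for Blum — Blum by 10–5.
Rivera vs Hoang: Rivera preferred on 5+5+2 = 12 ballots; Rivera wins 12–3.
Blum vs Hoang: Blum preferred on 1+5+5+1+1+2 = 15 ballots; Blum wins 15–0.
Every candidate loses at least once (Diaz loses to Rivera; Varga loses to Diaz; Zhou loses to Diaz; Rivera loses to Varga; Blum loses to Diaz; Hoang loses to Diaz). The majority relation contains the cycle Diaz → Varga → Rivera → Diaz, so there is no Condorcet winner.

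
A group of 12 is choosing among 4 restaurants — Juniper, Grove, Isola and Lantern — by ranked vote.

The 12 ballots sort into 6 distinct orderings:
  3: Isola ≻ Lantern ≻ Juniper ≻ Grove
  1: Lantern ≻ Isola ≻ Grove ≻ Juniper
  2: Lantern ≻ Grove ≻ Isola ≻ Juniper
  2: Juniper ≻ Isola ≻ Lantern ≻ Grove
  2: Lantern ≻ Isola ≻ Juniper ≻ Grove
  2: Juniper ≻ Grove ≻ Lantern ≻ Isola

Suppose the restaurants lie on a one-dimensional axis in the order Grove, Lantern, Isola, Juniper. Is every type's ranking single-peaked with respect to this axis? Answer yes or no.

Axis positions: Grove=1, Lantern=2, Isola=3, Juniper=4.
Type 1 (peak Isola at position 3): ranking walks positions 3-2-4-1, expanding outward from the peak — single-peaked.
Type 2 (peak Lantern at position 2): ranking walks positions 2-3-1-4, expanding outward from the peak — single-peaked.
Type 3 (peak Lantern at position 2): ranking walks positions 2-1-3-4, expanding outward from the peak — single-peaked.
Type 4 (peak Juniper at position 4): ranking walks positions 4-3-2-1, expanding outward from the peak — single-peaked.
Type 5 (peak Lantern at position 2): ranking walks positions 2-3-4-1, expanding outward from the peak — single-peaked.
Type 6: ranking walks positions 4-1-2-3; Grove is ranked above Isola even though Isola lies between Grove and the peak Juniper on the axis — preferences dip and rise again. Not single-peaked.
Type 6 violates single-peakedness, so the profile is not single-peaked on this axis.

no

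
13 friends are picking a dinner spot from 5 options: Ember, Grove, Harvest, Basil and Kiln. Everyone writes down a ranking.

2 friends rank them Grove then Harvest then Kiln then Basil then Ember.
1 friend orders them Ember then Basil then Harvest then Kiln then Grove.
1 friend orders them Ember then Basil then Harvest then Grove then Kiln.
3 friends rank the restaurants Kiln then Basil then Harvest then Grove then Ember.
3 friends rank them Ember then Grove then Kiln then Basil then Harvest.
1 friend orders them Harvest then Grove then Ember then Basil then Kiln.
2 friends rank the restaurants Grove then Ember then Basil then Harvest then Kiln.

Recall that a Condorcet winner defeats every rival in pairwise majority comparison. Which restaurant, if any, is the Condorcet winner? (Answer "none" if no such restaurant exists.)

Grove

Head-to-head results (13 friends):
Ember vs Grove: Ember preferred on 1+1+3 = 5 ballots; Grove wins 8–5.
Ember vs Harvest: Ember is ranked higher on 1+1+3+2 = 7 ballots, Harvest on 6. Ember wins 7–6.
Ember vs Basil: Ember preferred on 1+1+3+1+2 = 8 ballots; Ember wins 8–5.
Ember vs Kiln: 8 to 5, Ember.
Grove vs Harvest: 2+3+2 = 7 for Grove, 6 for Harvest — Grove by 7–6.
Grove vs Basil: 2+3+1+2 = 8 for Grove, 5 for Basil — Grove by 8–5.
Grove vs Kiln: 9 to 4, Grove.
Harvest vs Basil: Harvest is ranked higher on 2+1 = 3 ballots, Basil on 10. Basil wins 10–3.
Harvest vs Kiln: 7 to 6, Harvest.
Basil vs Kiln: 5 to 8, Kiln.
Grove defeats every rival head-to-head and is the Condorcet winner.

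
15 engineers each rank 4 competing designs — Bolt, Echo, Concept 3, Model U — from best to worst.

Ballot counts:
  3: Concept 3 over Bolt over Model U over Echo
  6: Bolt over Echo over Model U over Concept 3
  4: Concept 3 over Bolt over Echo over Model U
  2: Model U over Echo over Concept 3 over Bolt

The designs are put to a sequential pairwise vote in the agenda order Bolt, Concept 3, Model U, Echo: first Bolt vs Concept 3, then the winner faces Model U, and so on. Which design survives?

Round 1: Bolt vs Concept 3 — 6–9, Concept 3 advances.
Round 2: Concept 3 vs Model U — 7–8, Model U advances.
Round 3: Model U vs Echo — 5–10, Echo advances.
The agenda winner is Echo.

Echo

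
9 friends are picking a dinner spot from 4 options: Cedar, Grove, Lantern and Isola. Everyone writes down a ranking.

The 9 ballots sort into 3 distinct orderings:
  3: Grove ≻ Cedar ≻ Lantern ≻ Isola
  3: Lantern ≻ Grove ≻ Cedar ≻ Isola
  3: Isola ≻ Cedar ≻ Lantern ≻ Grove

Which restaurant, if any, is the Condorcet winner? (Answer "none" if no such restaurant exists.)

none

Pairwise majorities:
Cedar vs Grove: Grove wins 6–3.
Cedar–Lantern: Cedar 6–3.
Cedar–Isola: Cedar 6–3.
Grove vs Lantern: Lantern wins 6–3.
Grove–Isola: Grove 6–3.
Lantern vs Isola: Lantern, 6–3.
Every restaurant loses at least once (Cedar loses to Grove; Grove loses to Lantern; Lantern loses to Cedar; Isola loses to Cedar). The majority relation contains the cycle Cedar > Lantern > Grove > Cedar, so there is no Condorcet winner.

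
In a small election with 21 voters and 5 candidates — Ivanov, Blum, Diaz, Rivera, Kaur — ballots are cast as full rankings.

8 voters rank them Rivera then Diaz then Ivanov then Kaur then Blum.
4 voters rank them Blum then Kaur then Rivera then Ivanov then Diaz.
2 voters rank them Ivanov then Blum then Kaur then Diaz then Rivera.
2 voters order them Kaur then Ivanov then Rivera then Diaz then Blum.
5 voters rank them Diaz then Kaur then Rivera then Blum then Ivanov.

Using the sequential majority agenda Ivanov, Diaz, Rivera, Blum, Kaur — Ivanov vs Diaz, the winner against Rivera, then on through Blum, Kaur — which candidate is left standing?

Kaur

Round 1: Ivanov vs Diaz — 8–13, Diaz advances.
Round 2: Diaz vs Rivera — 7–14, Rivera advances.
Round 3: Rivera vs Blum — 15–6, Rivera advances.
Round 4: Rivera vs Kaur — 8–13, Kaur advances.
The agenda winner is Kaur.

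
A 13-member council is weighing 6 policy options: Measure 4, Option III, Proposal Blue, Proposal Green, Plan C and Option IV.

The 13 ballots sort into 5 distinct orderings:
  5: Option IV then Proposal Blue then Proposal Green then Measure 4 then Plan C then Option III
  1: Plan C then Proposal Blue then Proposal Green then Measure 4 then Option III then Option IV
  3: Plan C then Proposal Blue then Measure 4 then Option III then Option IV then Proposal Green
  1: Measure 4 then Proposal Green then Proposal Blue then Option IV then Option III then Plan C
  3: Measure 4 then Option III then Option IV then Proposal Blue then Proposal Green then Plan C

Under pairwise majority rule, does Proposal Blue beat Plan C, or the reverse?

Ballots ranking Proposal Blue above Plan C: 5 + 1 + 3 = 9.
Ballots ranking Plan C above Proposal Blue: 13 − 9 = 4.
Proposal Blue wins the head-to-head 9–4.

Proposal Blue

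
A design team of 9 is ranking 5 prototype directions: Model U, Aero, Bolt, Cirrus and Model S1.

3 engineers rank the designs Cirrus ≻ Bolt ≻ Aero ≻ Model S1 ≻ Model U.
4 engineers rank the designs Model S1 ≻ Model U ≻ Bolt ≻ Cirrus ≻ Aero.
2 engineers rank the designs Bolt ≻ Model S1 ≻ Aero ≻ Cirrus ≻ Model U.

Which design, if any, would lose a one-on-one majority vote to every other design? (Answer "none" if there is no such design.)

Pairwise majorities:
Model U vs Aero: Model U is ranked higher on 4 ballots, Aero on 5. Aero wins 5–4.
Model U vs Bolt: Model U preferred on 4 ballots; Bolt wins 5–4.
Model U vs Cirrus: Cirrus, 5–4.
Model U–Model S1: Model S1 9–0.
Aero vs Bolt: Aero is ranked higher on 0 ballots, Bolt on 9. Bolt wins 9–0.
Aero vs Cirrus: Aero preferred on 2 ballots; Cirrus wins 7–2.
Aero vs Model S1: 3 to 6, Model S1.
Bolt–Cirrus: Bolt 6–3.
Bolt vs Model S1: Bolt is ranked higher on 3+2 = 5 ballots, Model S1 on 4. Bolt wins 5–4.
Cirrus–Model S1: Model S1 6–3.
Model U loses to every other design — it is the Condorcet loser.

Model U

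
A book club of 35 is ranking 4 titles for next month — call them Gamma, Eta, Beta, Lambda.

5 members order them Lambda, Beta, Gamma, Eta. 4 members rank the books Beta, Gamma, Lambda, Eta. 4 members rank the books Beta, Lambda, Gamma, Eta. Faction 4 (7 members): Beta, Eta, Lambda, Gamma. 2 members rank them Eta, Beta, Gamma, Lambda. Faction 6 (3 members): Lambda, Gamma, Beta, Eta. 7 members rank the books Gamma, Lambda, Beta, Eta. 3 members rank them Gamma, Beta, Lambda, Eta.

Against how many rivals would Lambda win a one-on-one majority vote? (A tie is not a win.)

Lambda against each rival (35 members):
Lambda vs Gamma: Lambda, 19–16.
Lambda vs Eta: 5+4+4+3+7+3 = 26 for Lambda, 9 for Eta — Lambda by 26–9.
Lambda vs Beta: Lambda preferred on 5+3+7 = 15 ballots; Beta wins 20–15.
Lambda beats Gamma, Eta; loses to Beta — 2 pairwise wins.

2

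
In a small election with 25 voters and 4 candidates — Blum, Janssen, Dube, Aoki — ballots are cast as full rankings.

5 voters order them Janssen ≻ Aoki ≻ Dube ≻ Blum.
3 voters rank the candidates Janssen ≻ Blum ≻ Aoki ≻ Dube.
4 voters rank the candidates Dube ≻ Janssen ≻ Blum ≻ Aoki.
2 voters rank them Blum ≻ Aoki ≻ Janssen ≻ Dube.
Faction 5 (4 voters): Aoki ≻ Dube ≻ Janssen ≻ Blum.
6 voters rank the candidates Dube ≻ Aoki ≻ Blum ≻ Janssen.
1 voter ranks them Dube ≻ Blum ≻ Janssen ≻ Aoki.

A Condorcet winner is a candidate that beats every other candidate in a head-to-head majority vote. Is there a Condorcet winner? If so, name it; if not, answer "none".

Pairwise majorities:
Blum vs Janssen: 2+6+1 = 9 for Blum, 16 for Janssen — Janssen by 16–9.
Blum vs Dube: Blum is ranked higher on 3+2 = 5 ballots, Dube on 20. Dube wins 20–5.
Blum vs Aoki: Blum preferred on 3+4+2+1 = 10 ballots; Aoki wins 15–10.
Janssen vs Dube: 5+3+2 = 10 for Janssen, 15 for Dube — Dube by 15–10.
Janssen vs Aoki: Janssen is ranked higher on 5+3+4+1 = 13 ballots, Aoki on 12. Janssen wins 13–12.
Dube vs Aoki: Dube preferred on 4+6+1 = 11 ballots; Aoki wins 14–11.
No candidate is unbeaten: Blum loses to Janssen; Janssen loses to Dube; Dube loses to Aoki; Aoki loses to Janssen. In particular Janssen beats Aoki beats Dube beats Janssen is a majority cycle — no Condorcet winner exists.

none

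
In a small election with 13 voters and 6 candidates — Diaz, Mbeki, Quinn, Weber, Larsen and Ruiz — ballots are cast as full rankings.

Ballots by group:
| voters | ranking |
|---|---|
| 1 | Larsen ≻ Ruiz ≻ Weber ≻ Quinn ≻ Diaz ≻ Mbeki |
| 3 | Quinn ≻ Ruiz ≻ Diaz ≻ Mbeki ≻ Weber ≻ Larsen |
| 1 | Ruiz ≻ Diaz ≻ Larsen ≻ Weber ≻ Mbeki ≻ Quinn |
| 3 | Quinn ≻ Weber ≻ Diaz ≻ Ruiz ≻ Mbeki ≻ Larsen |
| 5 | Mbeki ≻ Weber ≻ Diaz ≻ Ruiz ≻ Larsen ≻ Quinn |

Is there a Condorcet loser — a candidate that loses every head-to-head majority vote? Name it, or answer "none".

Pairwise majorities:
Diaz vs Mbeki: 1+3+1+3 = 8 for Diaz, 5 for Mbeki — Diaz by 8–5.
Diaz vs Quinn: Diaz preferred on 1+5 = 6 ballots; Quinn wins 7–6.
Diaz–Weber: Weber 9–4.
Diaz vs Larsen: Diaz wins 12–1.
Diaz vs Ruiz: Diaz, 8–5.
Mbeki vs Quinn: Quinn, 7–6.
Mbeki–Weber: Mbeki 8–5.
Mbeki vs Larsen: 11 to 2, Mbeki.
Mbeki vs Ruiz: Ruiz, 8–5.
Quinn vs Weber: Weber wins 7–6.
Quinn vs Larsen: Larsen wins 7–6.
Quinn vs Ruiz: Ruiz, 7–6.
Weber vs Larsen: 3+3+5 = 11 for Weber, 2 for Larsen — Weber by 11–2.
Weber vs Ruiz: 3+5 = 8 for Weber, 5 for Ruiz — Weber by 8–5.
Larsen vs Ruiz: Larsen preferred on 1 ballot; Ruiz wins 12–1.
Each candidate has at least one pairwise win (Diaz beats Mbeki; Mbeki beats Weber; Quinn beats Diaz; Weber beats Diaz; Larsen beats Quinn; Ruiz beats Mbeki) — no Condorcet loser.

none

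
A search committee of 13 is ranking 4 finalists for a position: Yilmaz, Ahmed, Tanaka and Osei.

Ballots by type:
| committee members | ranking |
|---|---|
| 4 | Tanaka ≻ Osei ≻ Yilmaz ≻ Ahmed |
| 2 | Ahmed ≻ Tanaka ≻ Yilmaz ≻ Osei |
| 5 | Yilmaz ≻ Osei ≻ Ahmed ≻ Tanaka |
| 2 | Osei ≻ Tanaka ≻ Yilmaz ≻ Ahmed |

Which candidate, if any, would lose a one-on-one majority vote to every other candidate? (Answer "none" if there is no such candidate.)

Pairwise majorities:
Yilmaz vs Ahmed: Yilmaz wins 11–2.
Yilmaz vs Tanaka: Tanaka wins 8–5.
Yilmaz vs Osei: 2+5 = 7 for Yilmaz, 6 for Osei — Yilmaz by 7–6.
Ahmed vs Tanaka: 7 to 6, Ahmed.
Ahmed vs Osei: Osei wins 11–2.
Tanaka vs Osei: Tanaka is ranked higher on 4+2 = 6 ballots, Osei on 7. Osei wins 7–6.
No candidate is winless: Yilmaz beats Ahmed; Ahmed beats Tanaka; Tanaka beats Yilmaz; Osei beats Ahmed. There is no Condorcet loser.

none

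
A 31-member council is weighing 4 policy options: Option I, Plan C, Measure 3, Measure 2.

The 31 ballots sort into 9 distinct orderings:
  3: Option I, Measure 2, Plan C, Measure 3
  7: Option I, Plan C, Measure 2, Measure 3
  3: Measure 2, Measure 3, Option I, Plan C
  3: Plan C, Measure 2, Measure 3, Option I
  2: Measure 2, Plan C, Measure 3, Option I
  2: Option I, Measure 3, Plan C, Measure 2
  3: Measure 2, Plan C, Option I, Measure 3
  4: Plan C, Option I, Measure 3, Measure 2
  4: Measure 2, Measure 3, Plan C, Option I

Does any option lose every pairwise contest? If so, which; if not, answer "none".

Pairwise majorities:
Option I vs Plan C: Plan C, 16–15.
Option I vs Measure 3: Option I wins 19–12.
Option I vs Measure 2: Option I wins 16–15.
Plan C vs Measure 3: Plan C, 22–9.
Plan C–Measure 2: Plan C 16–15.
Measure 3 vs Measure 2: 2+4 = 6 for Measure 3, 25 for Measure 2 — Measure 2 by 25–6.
Measure 3 loses to every other option — it is the Condorcet loser.

Measure 3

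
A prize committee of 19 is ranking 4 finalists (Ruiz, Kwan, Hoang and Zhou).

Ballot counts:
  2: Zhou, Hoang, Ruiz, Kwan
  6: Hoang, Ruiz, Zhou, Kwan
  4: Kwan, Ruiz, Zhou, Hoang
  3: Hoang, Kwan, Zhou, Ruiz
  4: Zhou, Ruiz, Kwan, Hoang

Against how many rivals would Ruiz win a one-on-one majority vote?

Ruiz against each rival (19 jurors):
Ruiz vs Kwan: Ruiz preferred on 2+6+4 = 12 ballots; Ruiz wins 12–7.
Ruiz vs Hoang: Ruiz preferred on 4+4 = 8 ballots; Hoang wins 11–8.
Ruiz–Zhou: Ruiz 10–9.
Ruiz beats Kwan, Zhou; loses to Hoang — 2 pairwise wins.

2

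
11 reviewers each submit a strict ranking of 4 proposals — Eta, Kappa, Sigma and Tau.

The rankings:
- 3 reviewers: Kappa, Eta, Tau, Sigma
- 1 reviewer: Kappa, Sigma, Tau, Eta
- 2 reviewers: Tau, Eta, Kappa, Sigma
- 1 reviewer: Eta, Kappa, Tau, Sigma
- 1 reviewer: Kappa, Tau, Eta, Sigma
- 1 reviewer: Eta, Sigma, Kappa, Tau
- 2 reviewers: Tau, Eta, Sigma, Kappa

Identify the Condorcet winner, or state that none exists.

none

Check each pair by majority over 11 ballots:
Eta vs Kappa: Eta is ranked higher on 2+1+1+2 = 6 ballots, Kappa on 5. Eta wins 6–5.
Eta vs Sigma: Eta preferred on 3+2+1+1+1+2 = 10 ballots; Eta wins 10–1.
Eta vs Tau: Eta preferred on 3+1+1 = 5 ballots; Tau wins 6–5.
Kappa vs Sigma: Kappa preferred on 3+1+2+1+1 = 8 ballots; Kappa wins 8–3.
Kappa vs Tau: 7 to 4, Kappa.
Sigma vs Tau: 2 to 9, Tau.
Every project loses at least once (Eta loses to Tau; Kappa loses to Eta; Sigma loses to Eta; Tau loses to Kappa). The majority relation contains the cycle Eta > Kappa > Tau > Eta, so there is no Condorcet winner.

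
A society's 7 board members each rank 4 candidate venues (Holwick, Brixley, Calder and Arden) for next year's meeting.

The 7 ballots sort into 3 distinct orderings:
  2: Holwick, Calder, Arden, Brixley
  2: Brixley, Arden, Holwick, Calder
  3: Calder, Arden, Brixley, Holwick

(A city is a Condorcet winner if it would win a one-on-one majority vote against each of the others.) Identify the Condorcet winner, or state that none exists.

Head-to-head results (7 organisers):
Holwick vs Brixley: 2 to 5, Brixley.
Holwick vs Calder: Holwick is ranked higher on 2+2 = 4 ballots, Calder on 3. Holwick wins 4–3.
Holwick vs Arden: 2 for Holwick, 5 for Arden — Arden by 5–2.
Brixley vs Calder: Brixley preferred on 2 ballots; Calder wins 5–2.
Brixley vs Arden: 2 for Brixley, 5 for Arden — Arden by 5–2.
Calder vs Arden: Calder is ranked higher on 2+3 = 5 ballots, Arden on 2. Calder wins 5–2.
No city is unbeaten: Holwick loses to Brixley; Brixley loses to Calder; Calder loses to Holwick; Arden loses to Calder. In particular Holwick > Calder > Brixley > Holwick is a majority cycle — no Condorcet winner exists.

none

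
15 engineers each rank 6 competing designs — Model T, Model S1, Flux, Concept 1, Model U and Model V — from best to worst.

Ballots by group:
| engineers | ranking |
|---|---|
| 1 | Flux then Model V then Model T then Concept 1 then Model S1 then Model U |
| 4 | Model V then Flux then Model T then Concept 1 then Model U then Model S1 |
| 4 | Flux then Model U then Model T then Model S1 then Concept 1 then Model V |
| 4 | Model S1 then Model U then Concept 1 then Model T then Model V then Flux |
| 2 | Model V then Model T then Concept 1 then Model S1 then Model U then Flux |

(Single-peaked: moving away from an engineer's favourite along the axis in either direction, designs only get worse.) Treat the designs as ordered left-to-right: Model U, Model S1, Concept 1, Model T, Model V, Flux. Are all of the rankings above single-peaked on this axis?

Axis positions: Model U=1, Model S1=2, Concept 1=3, Model T=4, Model V=5, Flux=6.
Group 1 (peak Flux at position 6): ranking walks positions 6-5-4-3-2-1, expanding outward from the peak — single-peaked.
Group 2: ranking walks positions 5-6-4-3-1-2; Model U is ranked above Model S1 even though Model S1 lies between Model U and the peak Model V on the axis — preferences dip and rise again. Not single-peaked.
Group 3: ranking walks positions 6-1-4-2-3-5; Model U is ranked above Model V even though Model V lies between Model U and the peak Flux on the axis — preferences dip and rise again. Not single-peaked.
Group 4 (peak Model S1 at position 2): ranking walks positions 2-1-3-4-5-6, expanding outward from the peak — single-peaked.
Group 5 (peak Model V at position 5): ranking walks positions 5-4-3-2-1-6, expanding outward from the peak — single-peaked.
Group 2 violates single-peakedness, so the profile is not single-peaked on this axis.

no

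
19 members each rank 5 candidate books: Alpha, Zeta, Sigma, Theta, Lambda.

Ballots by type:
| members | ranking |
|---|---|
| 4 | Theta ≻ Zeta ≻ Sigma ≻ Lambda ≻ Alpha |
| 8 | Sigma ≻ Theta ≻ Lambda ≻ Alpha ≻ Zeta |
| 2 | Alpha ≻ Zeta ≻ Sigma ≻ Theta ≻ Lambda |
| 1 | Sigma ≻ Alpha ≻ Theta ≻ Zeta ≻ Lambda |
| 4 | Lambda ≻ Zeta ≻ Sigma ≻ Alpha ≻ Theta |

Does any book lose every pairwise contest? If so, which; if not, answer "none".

Head-to-head results (19 members):
Alpha vs Zeta: 8+2+1 = 11 for Alpha, 8 for Zeta — Alpha by 11–8.
Alpha vs Sigma: Alpha preferred on 2 ballots; Sigma wins 17–2.
Alpha vs Theta: Theta, 12–7.
Alpha vs Lambda: Lambda wins 16–3.
Zeta vs Sigma: Zeta, 10–9.
Zeta vs Theta: Zeta preferred on 2+4 = 6 ballots; Theta wins 13–6.
Zeta vs Lambda: Zeta is ranked higher on 4+2+1 = 7 ballots, Lambda on 12. Lambda wins 12–7.
Sigma vs Theta: Sigma, 15–4.
Sigma vs Lambda: Sigma, 15–4.
Theta vs Lambda: Theta preferred on 4+8+2+1 = 15 ballots; Theta wins 15–4.
Every book wins at least one matchup (Alpha beats Zeta; Zeta beats Sigma; Sigma beats Alpha; Theta beats Alpha; Lambda beats Alpha), so there is no Condorcet loser.

none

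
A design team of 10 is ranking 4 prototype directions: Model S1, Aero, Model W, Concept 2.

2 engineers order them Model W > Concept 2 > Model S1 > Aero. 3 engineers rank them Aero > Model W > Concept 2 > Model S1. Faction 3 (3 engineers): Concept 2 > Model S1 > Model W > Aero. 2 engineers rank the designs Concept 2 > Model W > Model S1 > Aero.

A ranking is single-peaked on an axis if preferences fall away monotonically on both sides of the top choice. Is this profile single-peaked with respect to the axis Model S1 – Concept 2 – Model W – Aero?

Axis positions: Model S1=1, Concept 2=2, Model W=3, Aero=4.
Faction 1 (peak Model W at position 3): ranking walks positions 3-2-1-4, expanding outward from the peak — single-peaked.
Faction 2 (peak Aero at position 4): ranking walks positions 4-3-2-1, expanding outward from the peak — single-peaked.
Faction 3 (peak Concept 2 at position 2): ranking walks positions 2-1-3-4, expanding outward from the peak — single-peaked.
Faction 4 (peak Concept 2 at position 2): ranking walks positions 2-3-1-4, expanding outward from the peak — single-peaked.
Every ranking is single-peaked on this axis.

yes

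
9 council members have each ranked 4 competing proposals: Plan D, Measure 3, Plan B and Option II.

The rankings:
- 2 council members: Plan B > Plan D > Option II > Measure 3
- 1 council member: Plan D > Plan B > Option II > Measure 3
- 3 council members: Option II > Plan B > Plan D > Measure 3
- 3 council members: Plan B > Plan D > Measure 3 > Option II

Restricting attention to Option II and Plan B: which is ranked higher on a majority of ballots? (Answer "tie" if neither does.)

Ballots ranking Option II above Plan B: 3.
Ballots ranking Plan B above Option II: 9 − 3 = 6.
Plan B wins the head-to-head 6–3.

Plan B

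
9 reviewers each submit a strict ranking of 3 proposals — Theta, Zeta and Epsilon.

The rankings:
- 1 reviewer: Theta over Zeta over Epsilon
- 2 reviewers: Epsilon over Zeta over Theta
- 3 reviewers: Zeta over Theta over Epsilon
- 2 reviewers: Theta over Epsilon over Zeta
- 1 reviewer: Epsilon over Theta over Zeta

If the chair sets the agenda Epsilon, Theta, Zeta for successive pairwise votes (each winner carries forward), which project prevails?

Zeta

Round 1: Epsilon vs Theta — 3–6, Theta advances.
Round 2: Theta vs Zeta — 4–5, Zeta advances.
Zeta survives the agenda.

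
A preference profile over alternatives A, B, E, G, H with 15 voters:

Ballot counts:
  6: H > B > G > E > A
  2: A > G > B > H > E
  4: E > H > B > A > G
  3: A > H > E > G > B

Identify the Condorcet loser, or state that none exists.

Head-to-head results (15 voters):
A vs B: 2+3 = 5 for A, 10 for B — B by 10–5.
A vs E: A is ranked higher on 2+3 = 5 ballots, E on 10. E wins 10–5.
A vs G: A preferred on 2+4+3 = 9 ballots; A wins 9–6.
A vs H: H wins 10–5.
B vs E: B preferred on 6+2 = 8 ballots; B wins 8–7.
B vs G: B, 10–5.
B vs H: B preferred on 2 ballots; H wins 13–2.
E–G: G 8–7.
E vs H: H wins 11–4.
G vs H: H, 13–2.
Each alternative has at least one pairwise win (A beats G; B beats A; E beats A; G beats E; H beats A) — no Condorcet loser.

none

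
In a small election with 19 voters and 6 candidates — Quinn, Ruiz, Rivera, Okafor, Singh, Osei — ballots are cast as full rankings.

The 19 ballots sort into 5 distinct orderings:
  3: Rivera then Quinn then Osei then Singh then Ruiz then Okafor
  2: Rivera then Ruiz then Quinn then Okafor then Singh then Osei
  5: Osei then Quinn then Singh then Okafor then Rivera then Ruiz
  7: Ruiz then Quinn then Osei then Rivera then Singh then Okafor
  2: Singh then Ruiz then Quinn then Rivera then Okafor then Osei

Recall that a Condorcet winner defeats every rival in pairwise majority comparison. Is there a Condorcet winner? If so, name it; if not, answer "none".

Head-to-head results (19 voters):
Quinn–Ruiz: Ruiz 11–8.
Quinn vs Rivera: Quinn wins 14–5.
Quinn–Okafor: Quinn 19–0.
Quinn vs Singh: Quinn, 17–2.
Quinn vs Osei: Quinn, 14–5.
Ruiz vs Rivera: Rivera wins 10–9.
Ruiz–Okafor: Ruiz 14–5.
Ruiz–Singh: Singh 10–9.
Ruiz vs Osei: Ruiz wins 11–8.
Rivera vs Okafor: Rivera, 14–5.
Rivera vs Singh: Rivera wins 12–7.
Rivera–Osei: Osei 12–7.
Okafor vs Singh: Singh wins 17–2.
Okafor vs Osei: Osei wins 15–4.
Singh vs Osei: Osei, 15–4.
Every candidate loses at least once (Quinn loses to Ruiz; Ruiz loses to Rivera; Rivera loses to Quinn; Okafor loses to Quinn; Singh loses to Quinn; Osei loses to Quinn). The majority relation contains the cycle Quinn → Rivera → Ruiz → Quinn, so there is no Condorcet winner.

none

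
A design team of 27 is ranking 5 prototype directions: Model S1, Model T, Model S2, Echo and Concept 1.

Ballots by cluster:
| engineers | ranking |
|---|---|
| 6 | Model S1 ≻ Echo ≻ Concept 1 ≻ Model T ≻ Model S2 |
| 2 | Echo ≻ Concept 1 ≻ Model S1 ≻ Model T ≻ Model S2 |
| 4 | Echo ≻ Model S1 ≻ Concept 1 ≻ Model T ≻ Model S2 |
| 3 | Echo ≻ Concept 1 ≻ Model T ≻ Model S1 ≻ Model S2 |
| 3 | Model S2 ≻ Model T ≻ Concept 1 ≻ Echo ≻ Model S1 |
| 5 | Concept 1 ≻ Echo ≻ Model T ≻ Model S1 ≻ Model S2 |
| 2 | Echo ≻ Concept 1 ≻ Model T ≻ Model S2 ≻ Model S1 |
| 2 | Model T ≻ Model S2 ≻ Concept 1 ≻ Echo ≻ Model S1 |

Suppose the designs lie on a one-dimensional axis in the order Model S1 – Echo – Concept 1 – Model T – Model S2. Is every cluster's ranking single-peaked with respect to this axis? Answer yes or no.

yes

Axis positions: Model S1=1, Echo=2, Concept 1=3, Model T=4, Model S2=5.
Cluster 1 (peak Model S1 at position 1): ranking walks positions 1-2-3-4-5, expanding outward from the peak — single-peaked.
Cluster 2 (peak Echo at position 2): ranking walks positions 2-3-1-4-5, expanding outward from the peak — single-peaked.
Cluster 3 (peak Echo at position 2): ranking walks positions 2-1-3-4-5, expanding outward from the peak — single-peaked.
Cluster 4 (peak Echo at position 2): ranking walks positions 2-3-4-1-5, expanding outward from the peak — single-peaked.
Cluster 5 (peak Model S2 at position 5): ranking walks positions 5-4-3-2-1, expanding outward from the peak — single-peaked.
Cluster 6 (peak Concept 1 at position 3): ranking walks positions 3-2-4-1-5, expanding outward from the peak — single-peaked.
Cluster 7 (peak Echo at position 2): ranking walks positions 2-3-4-5-1, expanding outward from the peak — single-peaked.
Cluster 8 (peak Model T at position 4): ranking walks positions 4-5-3-2-1, expanding outward from the peak — single-peaked.
Every ranking is single-peaked on this axis.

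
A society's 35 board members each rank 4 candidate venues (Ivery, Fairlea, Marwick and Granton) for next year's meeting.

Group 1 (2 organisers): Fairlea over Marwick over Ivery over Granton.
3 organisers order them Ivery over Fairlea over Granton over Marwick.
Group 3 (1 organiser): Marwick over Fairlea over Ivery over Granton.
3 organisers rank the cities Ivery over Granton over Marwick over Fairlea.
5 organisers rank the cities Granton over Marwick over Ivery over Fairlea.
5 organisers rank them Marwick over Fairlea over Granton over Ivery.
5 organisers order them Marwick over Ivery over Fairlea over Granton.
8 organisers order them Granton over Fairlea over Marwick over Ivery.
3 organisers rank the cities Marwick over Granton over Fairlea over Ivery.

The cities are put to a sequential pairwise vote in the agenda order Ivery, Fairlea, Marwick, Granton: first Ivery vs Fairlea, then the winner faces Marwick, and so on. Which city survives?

Round 1: Ivery vs Fairlea — 16–19, Fairlea advances.
Round 2: Fairlea vs Marwick — 13–22, Marwick advances.
Round 3: Marwick vs Granton — 16–19, Granton advances.
The agenda winner is Granton.

Granton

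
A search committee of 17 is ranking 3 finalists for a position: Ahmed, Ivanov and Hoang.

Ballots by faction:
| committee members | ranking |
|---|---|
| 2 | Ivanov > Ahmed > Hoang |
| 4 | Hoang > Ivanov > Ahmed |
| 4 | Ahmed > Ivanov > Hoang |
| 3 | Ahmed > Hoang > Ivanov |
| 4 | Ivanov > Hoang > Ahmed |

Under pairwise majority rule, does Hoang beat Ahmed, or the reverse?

Ballots ranking Hoang above Ahmed: 4 + 4 = 8.
Ballots ranking Ahmed above Hoang: 17 − 8 = 9.
Ahmed wins the head-to-head 9–8.

Ahmed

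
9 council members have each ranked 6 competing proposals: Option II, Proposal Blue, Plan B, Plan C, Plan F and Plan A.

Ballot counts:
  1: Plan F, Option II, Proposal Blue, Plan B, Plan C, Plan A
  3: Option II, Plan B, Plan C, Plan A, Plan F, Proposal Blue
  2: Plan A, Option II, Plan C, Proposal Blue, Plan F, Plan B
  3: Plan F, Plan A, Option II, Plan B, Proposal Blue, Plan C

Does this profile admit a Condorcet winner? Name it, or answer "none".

Plan A

Pairwise majorities:
Option II–Proposal Blue: Option II 9–0.
Option II–Plan B: Option II 9–0.
Option II vs Plan C: Option II, 9–0.
Option II vs Plan F: Option II wins 5–4.
Option II vs Plan A: Plan A, 5–4.
Proposal Blue–Plan B: Plan B 6–3.
Proposal Blue–Plan C: Plan C 5–4.
Proposal Blue vs Plan F: Plan F wins 7–2.
Proposal Blue vs Plan A: Plan A, 8–1.
Plan B–Plan C: Plan B 7–2.
Plan B vs Plan F: Plan F, 6–3.
Plan B–Plan A: Plan A 5–4.
Plan C–Plan F: Plan C 5–4.
Plan C–Plan A: Plan A 5–4.
Plan F vs Plan A: Plan A, 5–4.
Only Plan A has no losses; Plan A is the Condorcet winner.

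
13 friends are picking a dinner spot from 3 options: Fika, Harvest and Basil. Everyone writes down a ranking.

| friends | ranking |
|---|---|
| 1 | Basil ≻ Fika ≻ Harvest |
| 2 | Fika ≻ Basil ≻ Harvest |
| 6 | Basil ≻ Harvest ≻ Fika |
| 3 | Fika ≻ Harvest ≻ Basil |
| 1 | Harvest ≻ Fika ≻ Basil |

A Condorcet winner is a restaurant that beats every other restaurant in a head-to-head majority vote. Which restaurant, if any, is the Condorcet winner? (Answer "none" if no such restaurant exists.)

Head-to-head results (13 friends):
Fika–Harvest: Harvest 7–6.
Fika vs Basil: Basil, 7–6.
Harvest–Basil: Basil 9–4.
Basil defeats every rival head-to-head and is the Condorcet winner.

Basil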